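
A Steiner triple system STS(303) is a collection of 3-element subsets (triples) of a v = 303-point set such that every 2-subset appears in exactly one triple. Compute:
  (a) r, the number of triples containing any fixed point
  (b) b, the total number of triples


An STS(v) is a 2-(v, 3, 1) BIBD: block size k = 3, λ = 1.
Replication: r(k − 1) = λ(v − 1) ⇒ r·2 = 303 − 1 = 302 ⇒ r = 151.
Block count: b = v(v − 1)/6 = 303·302/6 = 91506/6 = 15251.
(Check via bk = vr: 15251·3 = 45753 = 303·151 = 45753 ✓.)

r = 151, b = 15251.


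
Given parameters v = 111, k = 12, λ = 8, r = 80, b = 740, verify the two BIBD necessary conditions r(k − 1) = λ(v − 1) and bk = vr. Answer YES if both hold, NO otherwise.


Condition (i): r(k − 1) = 80·11 = 880; λ(v − 1) = 8·110 = 880. Match? YES.
Condition (ii): bk = 740·12 = 8880; vr = 111·80 = 8880. Match? YES.
Both conditions hold? YES.

YES


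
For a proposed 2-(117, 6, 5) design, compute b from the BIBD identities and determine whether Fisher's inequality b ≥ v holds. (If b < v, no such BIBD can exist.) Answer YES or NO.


b = λv(v − 1)/(k(k − 1)) = 5·117·116/(6·5) = 67860/30 = 2262.
Compare with v = 117: b ≥ v, so Fisher's inequality holds.

YES


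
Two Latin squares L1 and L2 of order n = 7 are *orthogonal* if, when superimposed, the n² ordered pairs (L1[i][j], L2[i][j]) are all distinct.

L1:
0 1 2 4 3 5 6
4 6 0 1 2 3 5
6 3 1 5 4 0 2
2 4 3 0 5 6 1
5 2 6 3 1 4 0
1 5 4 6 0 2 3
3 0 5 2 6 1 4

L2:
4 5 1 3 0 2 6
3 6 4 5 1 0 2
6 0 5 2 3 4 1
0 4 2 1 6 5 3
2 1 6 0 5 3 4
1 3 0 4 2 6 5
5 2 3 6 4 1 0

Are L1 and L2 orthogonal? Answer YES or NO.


Form the n² = 49 superimposed pairs (L1[i][j], L2[i][j]), row by row (rows and columns indexed from 0):
row 0: (0,4) (1,5) (2,1) (4,3) (3,0) (5,2) (6,6)
row 1: (4,3) (6,6) (0,4) (1,5) (2,1) (3,0) (5,2)
row 2: (6,6) (3,0) (1,5) (5,2) (4,3) (0,4) (2,1)
row 3: (2,0) (4,4) (3,2) (0,1) (5,6) (6,5) (1,3)
row 4: (5,2) (2,1) (6,6) (3,0) (1,5) (4,3) (0,4)
row 5: (1,1) (5,3) (4,0) (6,4) (0,2) (2,6) (3,5)
row 6: (3,5) (0,2) (5,3) (2,6) (6,4) (1,1) (4,0)
Orthogonality requires all 49 pairs distinct.
But the pair (4,3) repeats: cell (0,3) has L1 = 4, L2 = 3, and cell (1,0) has L1 = 4, L2 = 3.
A repeated pair means some other pair never occurs (only 21 distinct pairs out of 49), so the squares are not orthogonal.
Conclusion: NO.

NO


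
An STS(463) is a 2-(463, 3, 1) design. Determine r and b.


An STS(v) is a 2-(v, 3, 1) BIBD: block size k = 3, λ = 1.
Replication: r(k − 1) = λ(v − 1) ⇒ r·2 = 463 − 1 = 462 ⇒ r = 231.
Block count: b = v(v − 1)/6 = 463·462/6 = 213906/6 = 35651.

r = 231, b = 35651.


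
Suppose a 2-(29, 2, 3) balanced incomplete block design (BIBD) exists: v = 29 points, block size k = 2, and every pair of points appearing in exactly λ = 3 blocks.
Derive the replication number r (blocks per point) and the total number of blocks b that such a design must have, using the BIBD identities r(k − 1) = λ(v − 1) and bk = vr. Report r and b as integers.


Any 2-(v, k, λ) BIBD satisfies two necessary conditions:
  (i)  Each point sits in r blocks, and counting incidences through any fixed point gives r(k − 1) = λ(v − 1), so r = λ(v − 1)/(k − 1).
  (ii) Total incidences bk = vr, so b = vr/k.
Step 1: r = λ(v − 1)/(k − 1) = 3·(29 − 1)/(2 − 1) = 3·28/1 = 84/1 = 84.
Step 2: b = vr/k = 29·84/2 = 2436/2 = 1218.
Check integrality: r = 84 ∈ Z ✓, b = 1218 ∈ Z ✓.
(These identities are necessary conditions: they determine r and b for any design with these parameters, but do not by themselves prove that one exists.)

r = 84, b = 1218.


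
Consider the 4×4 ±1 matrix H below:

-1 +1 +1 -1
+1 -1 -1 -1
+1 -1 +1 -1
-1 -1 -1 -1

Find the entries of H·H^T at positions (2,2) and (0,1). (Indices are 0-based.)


Row 0 of H: [-1, 1, 1, -1].
Row 1 of H: [1, -1, -1, -1].
Row 2 of H: [1, -1, 1, -1].
(H·H^T)[2][2] = Σ_j H[2][j]·H[2][j] = (1)² + (-1)² + (1)² + (-1)² = 1 + 1 + 1 + 1 = 4.
(H·H^T)[0][1] = Σ_j H[0][j]·H[1][j] = (-1)·(1) + (1)·(-1) + (1)·(-1) + (-1)·(-1) = -1 + -1 + -1 + 1 = -2.
Rows 0 and 1 are not orthogonal (dot product = -2 ≠ 0), so H is not a Hadamard matrix.

(2,2) entry = 4; (0,1) entry = -2.


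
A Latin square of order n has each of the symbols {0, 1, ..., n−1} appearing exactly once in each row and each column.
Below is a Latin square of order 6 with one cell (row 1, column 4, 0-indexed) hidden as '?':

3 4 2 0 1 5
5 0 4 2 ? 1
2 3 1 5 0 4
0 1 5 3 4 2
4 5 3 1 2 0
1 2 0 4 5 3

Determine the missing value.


Row 1 contains symbols [0, 1, 2, 4, 5] — missing [3].
Column 4 contains symbols [0, 1, 2, 4, 5] — missing [3].
The missing symbol must appear in both missing sets; intersection = [3].
Therefore the hidden value is 3.

Missing value = 3.


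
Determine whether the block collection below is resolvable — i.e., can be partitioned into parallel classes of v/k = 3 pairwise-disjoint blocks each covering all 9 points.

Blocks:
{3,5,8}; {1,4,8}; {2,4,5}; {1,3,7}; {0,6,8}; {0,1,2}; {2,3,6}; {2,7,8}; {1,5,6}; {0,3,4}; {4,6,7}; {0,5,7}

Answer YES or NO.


v = 9, block size k = 3, number of blocks = 12.
For resolvability, blocks must partition into parallel classes of size v/k = 3.
Total blocks must therefore be a multiple of 3: 12 = 3·4 + 0 ⇒ divisible ✓.
Greedy packing gives 4 candidate class(es). Each should be a full parallel class (size 3, covers all 9 points).
  Class 1 (3 blocks): {3,5,8}; {0,1,2}; {4,6,7}. Points covered: [0, 1, 2, 3, 4, 5, 6, 7, 8].
  Class 2 (3 blocks): {1,4,8}; {2,3,6}; {0,5,7}. Points covered: [0, 1, 2, 3, 4, 5, 6, 7, 8].
  Class 3 (3 blocks): {2,4,5}; {1,3,7}; {0,6,8}. Points covered: [0, 1, 2, 3, 4, 5, 6, 7, 8].
  Class 4 (3 blocks): {2,7,8}; {1,5,6}; {0,3,4}. Points covered: [0, 1, 2, 3, 4, 5, 6, 7, 8].
All classes full (size 3)? YES. All classes cover every point? YES.
Resolvable? YES.

YES


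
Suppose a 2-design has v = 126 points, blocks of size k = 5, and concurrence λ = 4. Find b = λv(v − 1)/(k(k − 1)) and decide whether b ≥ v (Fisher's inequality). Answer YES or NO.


r = λ(v − 1)/(k − 1) = 4·125/4 = 125.
b = vr/k = 126·125/5 = 3150.
Fisher's inequality: b ≥ v ⇔ 3150 ≥ 126? YES.

YES


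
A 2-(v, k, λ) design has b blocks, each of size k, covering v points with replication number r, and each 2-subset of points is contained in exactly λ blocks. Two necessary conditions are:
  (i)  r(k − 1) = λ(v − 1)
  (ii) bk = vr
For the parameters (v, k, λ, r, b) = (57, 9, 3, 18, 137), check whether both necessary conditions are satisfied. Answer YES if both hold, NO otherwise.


Condition (i): r(k − 1) = 18·8 = 144; λ(v − 1) = 3·56 = 168. Match? NO.
Condition (ii): bk = 137·9 = 1233; vr = 57·18 = 1026. Match? NO.
Both conditions hold? NO.

NO


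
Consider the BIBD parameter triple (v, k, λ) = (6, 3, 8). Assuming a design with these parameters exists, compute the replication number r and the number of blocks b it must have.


Any 2-(v, k, λ) BIBD satisfies two necessary conditions:
  (i)  Each point sits in r blocks, and counting incidences through any fixed point gives r(k − 1) = λ(v − 1), so r = λ(v − 1)/(k − 1).
  (ii) Total incidences bk = vr, so b = vr/k.
Step 1: r = λ(v − 1)/(k − 1) = 8·(6 − 1)/(3 − 1) = 8·5/2 = 40/2 = 20.
Step 2: b = vr/k = 6·20/3 = 120/3 = 40.
Check integrality: r = 20 ∈ Z ✓, b = 40 ∈ Z ✓.
(These identities are necessary conditions: they determine r and b for any design with these parameters, but do not by themselves prove that one exists.)

r = 20, b = 40.


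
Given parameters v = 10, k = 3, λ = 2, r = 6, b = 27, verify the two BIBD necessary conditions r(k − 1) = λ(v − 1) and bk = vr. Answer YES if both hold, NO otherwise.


Condition (i): r(k − 1) = 6·2 = 12; λ(v − 1) = 2·9 = 18. Match? NO.
Condition (ii): bk = 27·3 = 81; vr = 10·6 = 60. Match? NO.
Both conditions hold? NO.

NO


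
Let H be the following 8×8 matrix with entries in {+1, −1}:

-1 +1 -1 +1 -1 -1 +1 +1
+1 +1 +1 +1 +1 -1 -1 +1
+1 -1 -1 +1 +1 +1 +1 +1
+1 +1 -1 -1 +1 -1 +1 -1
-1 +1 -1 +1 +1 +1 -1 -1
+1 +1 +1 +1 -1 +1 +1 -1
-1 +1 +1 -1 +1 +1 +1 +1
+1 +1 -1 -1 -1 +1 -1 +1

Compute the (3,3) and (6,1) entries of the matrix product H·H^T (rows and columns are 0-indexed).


Row 1 of H: [1, 1, 1, 1, 1, -1, -1, 1].
Row 3 of H: [1, 1, -1, -1, 1, -1, 1, -1].
Row 6 of H: [-1, 1, 1, -1, 1, 1, 1, 1].
(H·H^T)[3][3] = Σ_j H[3][j]·H[3][j] = (1)² + (1)² + (-1)² + (-1)² + (1)² + (-1)² + (1)² + (-1)² = 1 + 1 + 1 + 1 + 1 + 1 + 1 + 1 = 8.
(H·H^T)[6][1] = Σ_j H[6][j]·H[1][j] = (-1)·(1) + (1)·(1) + (1)·(1) + (-1)·(1) + (1)·(1) + (1)·(-1) + (1)·(-1) + (1)·(1) = -1 + 1 + 1 + -1 + 1 + -1 + -1 + 1 = 0.
So rows 6 and 1 are orthogonal; the diagonal entry equals n = 8.

(3,3) entry = 8; (6,1) entry = 0.


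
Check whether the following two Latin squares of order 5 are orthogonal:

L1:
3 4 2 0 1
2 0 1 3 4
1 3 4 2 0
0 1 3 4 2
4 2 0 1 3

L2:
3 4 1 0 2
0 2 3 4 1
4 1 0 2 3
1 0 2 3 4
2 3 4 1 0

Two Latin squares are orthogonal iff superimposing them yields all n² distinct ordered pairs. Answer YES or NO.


Form the n² = 25 superimposed pairs (L1[i][j], L2[i][j]), row by row (rows and columns indexed from 0):
row 0: (3,3) (4,4) (2,1) (0,0) (1,2)
row 1: (2,0) (0,2) (1,3) (3,4) (4,1)
row 2: (1,4) (3,1) (4,0) (2,2) (0,3)
row 3: (0,1) (1,0) (3,2) (4,3) (2,4)
row 4: (4,2) (2,3) (0,4) (1,1) (3,0)
Orthogonality requires all 25 pairs distinct.
Check by first coordinate: for each symbol s of L1, list the L2 entries in the n cells where L1 = s; they must all differ.
  L1 = 0: L2 entries (in reading order) 0, 2, 3, 1, 4 — all 5 distinct ✓
  L1 = 1: L2 entries (in reading order) 2, 3, 4, 0, 1 — all 5 distinct ✓
  L1 = 2: L2 entries (in reading order) 1, 0, 2, 4, 3 — all 5 distinct ✓
  L1 = 3: L2 entries (in reading order) 3, 4, 1, 2, 0 — all 5 distinct ✓
  L1 = 4: L2 entries (in reading order) 4, 1, 0, 3, 2 — all 5 distinct ✓
Every symbol of L1 meets every symbol of L2 exactly once, so all 25 pairs are distinct (25 of 25).
Conclusion: YES.

YES


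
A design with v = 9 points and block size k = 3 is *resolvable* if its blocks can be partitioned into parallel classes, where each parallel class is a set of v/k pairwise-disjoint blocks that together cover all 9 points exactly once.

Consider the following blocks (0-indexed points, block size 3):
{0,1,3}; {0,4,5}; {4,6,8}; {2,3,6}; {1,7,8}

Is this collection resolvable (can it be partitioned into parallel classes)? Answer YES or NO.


v = 9, block size k = 3, number of blocks = 5.
For resolvability, blocks must partition into parallel classes of size v/k = 3.
Total blocks must therefore be a multiple of 3: 5 = 3·1 + 2 ⇒ not divisible ✗.
Resolvable? NO.

NO


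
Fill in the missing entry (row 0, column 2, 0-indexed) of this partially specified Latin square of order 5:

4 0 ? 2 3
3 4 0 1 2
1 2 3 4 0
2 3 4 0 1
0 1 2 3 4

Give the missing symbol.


Row 0 contains symbols [0, 2, 3, 4] — missing [1].
Column 2 contains symbols [0, 2, 3, 4] — missing [1].
The missing symbol must appear in both missing sets; intersection = [1].
Therefore the hidden value is 1.

Missing value = 1.


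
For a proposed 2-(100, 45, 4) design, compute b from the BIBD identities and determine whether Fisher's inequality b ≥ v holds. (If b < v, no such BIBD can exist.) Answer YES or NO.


b = λv(v − 1)/(k(k − 1)) = 4·100·99/(45·44) = 39600/1980 = 20.
Compare with v = 100: b < v, so Fisher's inequality fails.

NO


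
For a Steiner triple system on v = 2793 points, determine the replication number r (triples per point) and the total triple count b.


An STS(v) is a 2-(v, 3, 1) BIBD: block size k = 3, λ = 1.
Replication: r(k − 1) = λ(v − 1) ⇒ r·2 = 2793 − 1 = 2792 ⇒ r = 1396.
Block count: b = v(v − 1)/6 = 2793·2792/6 = 7798056/6 = 1299676.

r = 1396, b = 1299676.


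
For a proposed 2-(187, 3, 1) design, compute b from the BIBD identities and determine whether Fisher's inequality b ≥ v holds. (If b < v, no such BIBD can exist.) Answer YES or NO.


r = λ(v − 1)/(k − 1) = 1·186/2 = 93.
b = vr/k = 187·93/3 = 5797.
Fisher's inequality: b ≥ v ⇔ 5797 ≥ 187? YES.

YES


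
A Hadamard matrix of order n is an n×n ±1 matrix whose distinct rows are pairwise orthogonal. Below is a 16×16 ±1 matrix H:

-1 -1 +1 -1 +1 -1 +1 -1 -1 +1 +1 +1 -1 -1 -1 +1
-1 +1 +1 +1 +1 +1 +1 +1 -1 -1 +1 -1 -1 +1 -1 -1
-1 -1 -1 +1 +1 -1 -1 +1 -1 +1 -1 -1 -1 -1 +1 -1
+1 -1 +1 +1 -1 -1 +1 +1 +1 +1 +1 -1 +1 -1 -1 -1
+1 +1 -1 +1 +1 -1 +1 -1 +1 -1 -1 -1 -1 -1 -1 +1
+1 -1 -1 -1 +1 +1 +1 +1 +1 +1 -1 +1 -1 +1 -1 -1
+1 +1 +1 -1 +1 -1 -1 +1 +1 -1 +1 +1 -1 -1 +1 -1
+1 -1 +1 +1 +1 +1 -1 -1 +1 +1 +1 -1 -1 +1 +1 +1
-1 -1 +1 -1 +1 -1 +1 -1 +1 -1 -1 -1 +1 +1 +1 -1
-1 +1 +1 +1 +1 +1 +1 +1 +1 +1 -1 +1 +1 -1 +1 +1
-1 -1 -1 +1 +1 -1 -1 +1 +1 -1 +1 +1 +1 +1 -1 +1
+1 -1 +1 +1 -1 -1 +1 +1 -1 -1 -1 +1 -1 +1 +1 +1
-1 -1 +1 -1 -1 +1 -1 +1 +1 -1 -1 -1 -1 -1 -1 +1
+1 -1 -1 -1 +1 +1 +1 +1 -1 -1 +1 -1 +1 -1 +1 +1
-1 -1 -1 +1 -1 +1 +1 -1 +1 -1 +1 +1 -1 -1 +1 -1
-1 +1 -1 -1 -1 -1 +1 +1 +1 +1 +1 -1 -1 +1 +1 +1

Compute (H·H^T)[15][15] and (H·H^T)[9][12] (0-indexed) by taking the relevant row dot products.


Row 9 of H: [-1, 1, 1, 1, 1, 1, 1, 1, 1, 1, -1, 1, 1, -1, 1, 1].
Row 12 of H: [-1, -1, 1, -1, -1, 1, -1, 1, 1, -1, -1, -1, -1, -1, -1, 1].
Row 15 of H: [-1, 1, -1, -1, -1, -1, 1, 1, 1, 1, 1, -1, -1, 1, 1, 1].
(H·H^T)[15][15] = Σ_j H[15][j]·H[15][j] = (-1)² + (1)² + (-1)² + (-1)² + (-1)² + (-1)² + (1)² + (1)² + (1)² + (1)² + (1)² + (-1)² + (-1)² + (1)² + (1)² + (1)² = 1 + 1 + 1 + 1 + 1 + 1 + 1 + 1 + 1 + 1 + 1 + 1 + 1 + 1 + 1 + 1 = 16.
(H·H^T)[9][12] = Σ_j H[9][j]·H[12][j] = (-1)·(-1) + (1)·(-1) + (1)·(1) + (1)·(-1) + (1)·(-1) + (1)·(1) + (1)·(-1) + (1)·(1) + (1)·(1) + (1)·(-1) + (-1)·(-1) + (1)·(-1) + (1)·(-1) + (-1)·(-1) + (1)·(-1) + (1)·(1) = 1 + -1 + 1 + -1 + -1 + 1 + -1 + 1 + 1 + -1 + 1 + -1 + -1 + 1 + -1 + 1 = 0.
So rows 9 and 12 are orthogonal; the diagonal entry equals n = 16.

(15,15) entry = 16; (9,12) entry = 0.


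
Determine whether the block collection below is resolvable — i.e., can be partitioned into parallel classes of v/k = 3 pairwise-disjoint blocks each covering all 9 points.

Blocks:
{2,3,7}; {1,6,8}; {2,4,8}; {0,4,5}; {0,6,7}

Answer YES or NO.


v = 9, block size k = 3, number of blocks = 5.
For resolvability, blocks must partition into parallel classes of size v/k = 3.
Total blocks must therefore be a multiple of 3: 5 = 3·1 + 2 ⇒ not divisible ✗.
Resolvable? NO.

NO


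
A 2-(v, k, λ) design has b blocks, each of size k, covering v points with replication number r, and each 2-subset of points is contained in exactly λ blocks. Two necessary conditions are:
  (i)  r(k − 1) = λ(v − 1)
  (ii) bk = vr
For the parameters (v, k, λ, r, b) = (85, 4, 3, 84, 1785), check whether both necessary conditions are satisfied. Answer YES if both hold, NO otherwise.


Condition (i): r(k − 1) = 84·3 = 252; λ(v − 1) = 3·84 = 252. Match? YES.
Condition (ii): bk = 1785·4 = 7140; vr = 85·84 = 7140. Match? YES.
Both conditions hold? YES.

YES


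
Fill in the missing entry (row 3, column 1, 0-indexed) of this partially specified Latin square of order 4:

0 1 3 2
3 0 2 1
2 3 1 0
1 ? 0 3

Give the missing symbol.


Row 3 contains symbols [0, 1, 3] — missing [2].
Column 1 contains symbols [0, 1, 3] — missing [2].
The missing symbol must appear in both missing sets; intersection = [2].
Therefore the hidden value is 2.

Missing value = 2.


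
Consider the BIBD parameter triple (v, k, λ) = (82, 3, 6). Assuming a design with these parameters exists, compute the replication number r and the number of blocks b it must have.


Any 2-(v, k, λ) BIBD satisfies two necessary conditions:
  (i)  Each point sits in r blocks, and counting incidences through any fixed point gives r(k − 1) = λ(v − 1), so r = λ(v − 1)/(k − 1).
  (ii) Total incidences bk = vr, so b = vr/k.
Step 1: r = λ(v − 1)/(k − 1) = 6·(82 − 1)/(3 − 1) = 6·81/2 = 486/2 = 243.
Step 2: b = vr/k = 82·243/3 = 19926/3 = 6642.
Check integrality: r = 243 ∈ Z ✓, b = 6642 ∈ Z ✓.
(These identities are necessary conditions: they determine r and b for any design with these parameters, but do not by themselves prove that one exists.)

r = 243, b = 6642.


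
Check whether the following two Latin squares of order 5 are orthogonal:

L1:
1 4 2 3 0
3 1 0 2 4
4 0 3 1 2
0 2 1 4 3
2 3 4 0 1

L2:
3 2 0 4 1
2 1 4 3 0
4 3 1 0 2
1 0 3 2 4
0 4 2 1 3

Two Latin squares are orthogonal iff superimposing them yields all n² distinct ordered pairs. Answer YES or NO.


Form the n² = 25 superimposed pairs (L1[i][j], L2[i][j]), row by row (rows and columns indexed from 0):
row 0: (1,3) (4,2) (2,0) (3,4) (0,1)
row 1: (3,2) (1,1) (0,4) (2,3) (4,0)
row 2: (4,4) (0,3) (3,1) (1,0) (2,2)
row 3: (0,1) (2,0) (1,3) (4,2) (3,4)
row 4: (2,0) (3,4) (4,2) (0,1) (1,3)
Orthogonality requires all 25 pairs distinct.
But the pair (0,1) repeats: cell (0,4) has L1 = 0, L2 = 1, and cell (3,0) has L1 = 0, L2 = 1.
A repeated pair means some other pair never occurs (only 15 distinct pairs out of 25), so the squares are not orthogonal.
Conclusion: NO.

NO


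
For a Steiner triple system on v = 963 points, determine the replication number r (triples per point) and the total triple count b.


An STS(v) is a 2-(v, 3, 1) BIBD: block size k = 3, λ = 1.
Replication: r(k − 1) = λ(v − 1) ⇒ r·2 = 963 − 1 = 962 ⇒ r = 481.
Block count: bk = vr ⇒ b·3 = 963·481 = 463203 ⇒ b = 154401.

r = 481, b = 154401.


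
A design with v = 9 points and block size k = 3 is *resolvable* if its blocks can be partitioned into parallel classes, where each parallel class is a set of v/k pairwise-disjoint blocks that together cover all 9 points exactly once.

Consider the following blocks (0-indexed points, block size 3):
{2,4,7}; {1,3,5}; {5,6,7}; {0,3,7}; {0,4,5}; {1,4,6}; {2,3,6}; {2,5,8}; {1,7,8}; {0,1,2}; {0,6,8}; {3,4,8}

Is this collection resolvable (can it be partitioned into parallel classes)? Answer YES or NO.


v = 9, block size k = 3, number of blocks = 12.
For resolvability, blocks must partition into parallel classes of size v/k = 3.
Total blocks must therefore be a multiple of 3: 12 = 3·4 + 0 ⇒ divisible ✓.
Greedy packing gives 4 candidate class(es). Each should be a full parallel class (size 3, covers all 9 points).
  Class 1 (3 blocks): {2,4,7}; {1,3,5}; {0,6,8}. Points covered: [0, 1, 2, 3, 4, 5, 6, 7, 8].
  Class 2 (3 blocks): {5,6,7}; {0,1,2}; {3,4,8}. Points covered: [0, 1, 2, 3, 4, 5, 6, 7, 8].
  Class 3 (3 blocks): {0,3,7}; {1,4,6}; {2,5,8}. Points covered: [0, 1, 2, 3, 4, 5, 6, 7, 8].
  Class 4 (3 blocks): {0,4,5}; {2,3,6}; {1,7,8}. Points covered: [0, 1, 2, 3, 4, 5, 6, 7, 8].
All classes full (size 3)? YES. All classes cover every point? YES.
Resolvable? YES.

YES


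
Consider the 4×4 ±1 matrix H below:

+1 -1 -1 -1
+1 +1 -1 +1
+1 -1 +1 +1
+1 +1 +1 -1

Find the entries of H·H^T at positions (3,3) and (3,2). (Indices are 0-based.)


Row 2 of H: [1, -1, 1, 1].
Row 3 of H: [1, 1, 1, -1].
(H·H^T)[3][3] = Σ_j H[3][j]·H[3][j] = (1)² + (1)² + (1)² + (-1)² = 1 + 1 + 1 + 1 = 4.
(H·H^T)[3][2] = Σ_j H[3][j]·H[2][j] = (1)·(1) + (1)·(-1) + (1)·(1) + (-1)·(1) = 1 + -1 + 1 + -1 = 0.
So rows 3 and 2 are orthogonal; the diagonal entry equals n = 4.

(3,3) entry = 4; (3,2) entry = 0.


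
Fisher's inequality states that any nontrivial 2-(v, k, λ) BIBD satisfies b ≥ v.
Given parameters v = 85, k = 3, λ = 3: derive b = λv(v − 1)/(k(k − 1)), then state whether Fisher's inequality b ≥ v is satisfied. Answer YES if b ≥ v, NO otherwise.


r = λ(v − 1)/(k − 1) = 3·84/2 = 126.
b = vr/k = 85·126/3 = 3570.
Fisher's inequality: b ≥ v ⇔ 3570 ≥ 85? YES.

YES


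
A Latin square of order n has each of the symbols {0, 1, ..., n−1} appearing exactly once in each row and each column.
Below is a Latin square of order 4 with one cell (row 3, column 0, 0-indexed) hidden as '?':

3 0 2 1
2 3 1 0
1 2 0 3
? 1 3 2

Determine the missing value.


Row 3 contains symbols [1, 2, 3] — missing [0].
Column 0 contains symbols [1, 2, 3] — missing [0].
The missing symbol must appear in both missing sets; intersection = [0].
Therefore the hidden value is 0.

Missing value = 0.


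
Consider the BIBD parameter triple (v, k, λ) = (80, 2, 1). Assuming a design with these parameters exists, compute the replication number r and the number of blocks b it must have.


Any 2-(v, k, λ) BIBD satisfies two necessary conditions:
  (i)  Each point sits in r blocks, and counting incidences through any fixed point gives r(k − 1) = λ(v − 1), so r = λ(v − 1)/(k − 1).
  (ii) Total incidences bk = vr, so b = vr/k.
Step 1: r = λ(v − 1)/(k − 1) = 1·(80 − 1)/(2 − 1) = 1·79/1 = 79/1 = 79.
Step 2: b = vr/k = 80·79/2 = 6320/2 = 3160.
Check integrality: r = 79 ∈ Z ✓, b = 3160 ∈ Z ✓.
(These identities are necessary conditions: they determine r and b for any design with these parameters, but do not by themselves prove that one exists.)

r = 79, b = 3160.


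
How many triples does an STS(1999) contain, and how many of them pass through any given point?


An STS(v) is a 2-(v, 3, 1) BIBD: block size k = 3, λ = 1.
Replication: r(k − 1) = λ(v − 1) ⇒ r·2 = 1999 − 1 = 1998 ⇒ r = 999.
Block count: b = v(v − 1)/6 = 1999·1998/6 = 3994002/6 = 665667.
(Check via bk = vr: 665667·3 = 1997001 = 1999·999 = 1997001 ✓.)

r = 999, b = 665667.


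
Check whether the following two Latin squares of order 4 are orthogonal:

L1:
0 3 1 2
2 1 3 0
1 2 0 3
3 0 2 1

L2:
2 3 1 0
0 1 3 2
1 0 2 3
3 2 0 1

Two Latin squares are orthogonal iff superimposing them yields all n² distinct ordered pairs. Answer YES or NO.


Form the n² = 16 superimposed pairs (L1[i][j], L2[i][j]), row by row (rows and columns indexed from 0):
row 0: (0,2) (3,3) (1,1) (2,0)
row 1: (2,0) (1,1) (3,3) (0,2)
row 2: (1,1) (2,0) (0,2) (3,3)
row 3: (3,3) (0,2) (2,0) (1,1)
Orthogonality requires all 16 pairs distinct.
But the pair (2,0) repeats: cell (0,3) has L1 = 2, L2 = 0, and cell (1,0) has L1 = 2, L2 = 0.
A repeated pair means some other pair never occurs (only 4 distinct pairs out of 16), so the squares are not orthogonal.
Conclusion: NO.

NO


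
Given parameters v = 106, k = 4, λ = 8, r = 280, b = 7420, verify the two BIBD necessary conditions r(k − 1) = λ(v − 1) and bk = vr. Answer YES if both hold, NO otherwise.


Condition (i): r(k − 1) = 280·3 = 840; λ(v − 1) = 8·105 = 840. Match? YES.
Condition (ii): bk = 7420·4 = 29680; vr = 106·280 = 29680. Match? YES.
Both conditions hold? YES.

YES


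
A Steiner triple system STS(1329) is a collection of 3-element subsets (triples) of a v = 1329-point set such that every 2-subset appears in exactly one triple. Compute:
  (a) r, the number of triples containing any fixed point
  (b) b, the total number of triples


An STS(v) is a 2-(v, 3, 1) BIBD: block size k = 3, λ = 1.
Replication: r(k − 1) = λ(v − 1) ⇒ r·2 = 1329 − 1 = 1328 ⇒ r = 664.
Block count: bk = vr ⇒ b·3 = 1329·664 = 882456 ⇒ b = 294152.

r = 664, b = 294152.


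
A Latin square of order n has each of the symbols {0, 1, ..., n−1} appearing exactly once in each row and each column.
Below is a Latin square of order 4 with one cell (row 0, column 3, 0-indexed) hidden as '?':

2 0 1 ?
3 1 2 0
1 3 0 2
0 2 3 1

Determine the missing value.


Row 0 contains symbols [0, 1, 2] — missing [3].
Column 3 contains symbols [0, 1, 2] — missing [3].
The missing symbol must appear in both missing sets; intersection = [3].
Therefore the hidden value is 3.

Missing value = 3.


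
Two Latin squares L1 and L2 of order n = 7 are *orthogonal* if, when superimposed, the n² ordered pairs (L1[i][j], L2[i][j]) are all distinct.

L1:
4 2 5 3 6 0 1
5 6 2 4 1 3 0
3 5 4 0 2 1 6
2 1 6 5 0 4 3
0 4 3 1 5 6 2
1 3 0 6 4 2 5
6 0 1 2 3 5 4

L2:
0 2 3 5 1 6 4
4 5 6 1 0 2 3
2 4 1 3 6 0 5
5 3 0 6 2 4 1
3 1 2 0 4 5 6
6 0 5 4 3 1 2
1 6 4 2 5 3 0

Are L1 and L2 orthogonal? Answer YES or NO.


Form the n² = 49 superimposed pairs (L1[i][j], L2[i][j]), row by row (rows and columns indexed from 0):
row 0: (4,0) (2,2) (5,3) (3,5) (6,1) (0,6) (1,4)
row 1: (5,4) (6,5) (2,6) (4,1) (1,0) (3,2) (0,3)
row 2: (3,2) (5,4) (4,1) (0,3) (2,6) (1,0) (6,5)
row 3: (2,5) (1,3) (6,0) (5,6) (0,2) (4,4) (3,1)
row 4: (0,3) (4,1) (3,2) (1,0) (5,4) (6,5) (2,6)
row 5: (1,6) (3,0) (0,5) (6,4) (4,3) (2,1) (5,2)
row 6: (6,1) (0,6) (1,4) (2,2) (3,5) (5,3) (4,0)
Orthogonality requires all 49 pairs distinct.
But the pair (3,2) repeats: cell (1,5) has L1 = 3, L2 = 2, and cell (2,0) has L1 = 3, L2 = 2.
A repeated pair means some other pair never occurs (only 28 distinct pairs out of 49), so the squares are not orthogonal.
Conclusion: NO.

NO


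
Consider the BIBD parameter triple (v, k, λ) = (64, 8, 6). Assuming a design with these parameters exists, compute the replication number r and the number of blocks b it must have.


Any 2-(v, k, λ) BIBD satisfies two necessary conditions:
  (i)  Each point sits in r blocks, and counting incidences through any fixed point gives r(k − 1) = λ(v − 1), so r = λ(v − 1)/(k − 1).
  (ii) Total incidences bk = vr, so b = vr/k.
Step 1: r = λ(v − 1)/(k − 1) = 6·(64 − 1)/(8 − 1) = 6·63/7 = 378/7 = 54.
Step 2: b = vr/k = 64·54/8 = 3456/8 = 432.
Check integrality: r = 54 ∈ Z ✓, b = 432 ∈ Z ✓.
(These identities are necessary conditions: they determine r and b for any design with these parameters, but do not by themselves prove that one exists.)

r = 54, b = 432.


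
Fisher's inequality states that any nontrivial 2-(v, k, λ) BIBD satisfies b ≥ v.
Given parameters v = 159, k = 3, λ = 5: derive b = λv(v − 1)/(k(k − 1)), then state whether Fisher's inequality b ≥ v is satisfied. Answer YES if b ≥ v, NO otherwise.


r = λ(v − 1)/(k − 1) = 5·158/2 = 395.
b = vr/k = 159·395/3 = 20935.
Fisher's inequality: b ≥ v ⇔ 20935 ≥ 159? YES.

YES


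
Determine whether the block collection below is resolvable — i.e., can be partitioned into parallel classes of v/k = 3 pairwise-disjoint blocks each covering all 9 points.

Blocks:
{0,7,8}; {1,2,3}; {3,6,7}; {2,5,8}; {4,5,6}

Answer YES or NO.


v = 9, block size k = 3, number of blocks = 5.
For resolvability, blocks must partition into parallel classes of size v/k = 3.
Total blocks must therefore be a multiple of 3: 5 = 3·1 + 2 ⇒ not divisible ✗.
Resolvable? NO.

NO


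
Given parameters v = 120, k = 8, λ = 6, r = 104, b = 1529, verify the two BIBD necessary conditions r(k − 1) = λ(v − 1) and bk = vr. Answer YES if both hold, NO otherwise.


Condition (i): r(k − 1) = 104·7 = 728; λ(v − 1) = 6·119 = 714. Match? NO.
Condition (ii): bk = 1529·8 = 12232; vr = 120·104 = 12480. Match? NO.
Both conditions hold? NO.

NO


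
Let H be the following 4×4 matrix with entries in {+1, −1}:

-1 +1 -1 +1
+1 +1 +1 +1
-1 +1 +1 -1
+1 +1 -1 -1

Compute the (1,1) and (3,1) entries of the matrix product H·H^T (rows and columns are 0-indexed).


Row 1 of H: [1, 1, 1, 1].
Row 3 of H: [1, 1, -1, -1].
(H·H^T)[1][1] = Σ_j H[1][j]·H[1][j] = (1)² + (1)² + (1)² + (1)² = 1 + 1 + 1 + 1 = 4.
(H·H^T)[3][1] = Σ_j H[3][j]·H[1][j] = (1)·(1) + (1)·(1) + (-1)·(1) + (-1)·(1) = 1 + 1 + -1 + -1 = 0.
So rows 3 and 1 are orthogonal; the diagonal entry equals n = 4.

(1,1) entry = 4; (3,1) entry = 0.


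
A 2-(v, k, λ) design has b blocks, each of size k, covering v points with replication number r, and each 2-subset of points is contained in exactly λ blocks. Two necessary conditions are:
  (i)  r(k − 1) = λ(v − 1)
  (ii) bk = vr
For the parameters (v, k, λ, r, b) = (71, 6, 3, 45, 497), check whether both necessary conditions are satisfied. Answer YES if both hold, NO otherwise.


Condition (i): r(k − 1) = 45·5 = 225; λ(v − 1) = 3·70 = 210. Match? NO.
Condition (ii): bk = 497·6 = 2982; vr = 71·45 = 3195. Match? NO.
Both conditions hold? NO.

NO


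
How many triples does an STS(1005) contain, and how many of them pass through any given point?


An STS(v) is a 2-(v, 3, 1) BIBD: block size k = 3, λ = 1.
Replication: r(k − 1) = λ(v − 1) ⇒ r·2 = 1005 − 1 = 1004 ⇒ r = 502.
Block count: b = v(v − 1)/6 = 1005·1004/6 = 1009020/6 = 168170.
(Check via bk = vr: 168170·3 = 504510 = 1005·502 = 504510 ✓.)

r = 502, b = 168170.


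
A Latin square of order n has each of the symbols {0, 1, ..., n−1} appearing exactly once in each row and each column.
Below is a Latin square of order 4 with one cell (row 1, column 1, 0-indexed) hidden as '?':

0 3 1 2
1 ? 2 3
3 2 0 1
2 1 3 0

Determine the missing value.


Row 1 contains symbols [1, 2, 3] — missing [0].
Column 1 contains symbols [1, 2, 3] — missing [0].
The missing symbol must appear in both missing sets; intersection = [0].
Therefore the hidden value is 0.

Missing value = 0.


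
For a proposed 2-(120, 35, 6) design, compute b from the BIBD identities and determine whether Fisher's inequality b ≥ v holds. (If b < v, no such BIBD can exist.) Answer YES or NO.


b = λv(v − 1)/(k(k − 1)) = 6·120·119/(35·34) = 85680/1190 = 72.
Compare with v = 120: b < v, so Fisher's inequality fails.

NO


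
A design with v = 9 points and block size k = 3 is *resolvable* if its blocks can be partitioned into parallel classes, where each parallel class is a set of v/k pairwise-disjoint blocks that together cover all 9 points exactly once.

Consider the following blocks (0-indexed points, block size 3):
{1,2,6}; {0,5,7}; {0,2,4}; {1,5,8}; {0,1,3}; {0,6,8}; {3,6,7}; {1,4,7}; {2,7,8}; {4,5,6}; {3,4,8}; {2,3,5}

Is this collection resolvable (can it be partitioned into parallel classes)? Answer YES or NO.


v = 9, block size k = 3, number of blocks = 12.
For resolvability, blocks must partition into parallel classes of size v/k = 3.
Total blocks must therefore be a multiple of 3: 12 = 3·4 + 0 ⇒ divisible ✓.
Greedy packing gives 4 candidate class(es). Each should be a full parallel class (size 3, covers all 9 points).
  Class 1 (3 blocks): {1,2,6}; {0,5,7}; {3,4,8}. Points covered: [0, 1, 2, 3, 4, 5, 6, 7, 8].
  Class 2 (3 blocks): {0,2,4}; {1,5,8}; {3,6,7}. Points covered: [0, 1, 2, 3, 4, 5, 6, 7, 8].
  Class 3 (3 blocks): {0,1,3}; {2,7,8}; {4,5,6}. Points covered: [0, 1, 2, 3, 4, 5, 6, 7, 8].
  Class 4 (3 blocks): {0,6,8}; {1,4,7}; {2,3,5}. Points covered: [0, 1, 2, 3, 4, 5, 6, 7, 8].
All classes full (size 3)? YES. All classes cover every point? YES.
Resolvable? YES.

YES


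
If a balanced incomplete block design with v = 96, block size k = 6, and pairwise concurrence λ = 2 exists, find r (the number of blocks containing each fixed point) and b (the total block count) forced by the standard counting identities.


Any 2-(v, k, λ) BIBD satisfies two necessary conditions:
  (i)  Each point sits in r blocks, and counting incidences through any fixed point gives r(k − 1) = λ(v − 1), so r = λ(v − 1)/(k − 1).
  (ii) Total incidences bk = vr, so b = vr/k.
Step 1: r = λ(v − 1)/(k − 1) = 2·(96 − 1)/(6 − 1) = 2·95/5 = 190/5 = 38.
Step 2: b = vr/k = 96·38/6 = 3648/6 = 608.
Check integrality: r = 38 ∈ Z ✓, b = 608 ∈ Z ✓.
(These identities are necessary conditions: they determine r and b for any design with these parameters, but do not by themselves prove that one exists.)

r = 38, b = 608.


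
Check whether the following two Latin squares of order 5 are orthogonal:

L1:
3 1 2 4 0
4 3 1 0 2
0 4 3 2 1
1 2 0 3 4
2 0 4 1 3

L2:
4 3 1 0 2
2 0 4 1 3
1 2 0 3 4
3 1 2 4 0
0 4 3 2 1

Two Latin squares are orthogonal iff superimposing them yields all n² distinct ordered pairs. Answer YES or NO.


Form the n² = 25 superimposed pairs (L1[i][j], L2[i][j]), row by row (rows and columns indexed from 0):
row 0: (3,4) (1,3) (2,1) (4,0) (0,2)
row 1: (4,2) (3,0) (1,4) (0,1) (2,3)
row 2: (0,1) (4,2) (3,0) (2,3) (1,4)
row 3: (1,3) (2,1) (0,2) (3,4) (4,0)
row 4: (2,0) (0,4) (4,3) (1,2) (3,1)
Orthogonality requires all 25 pairs distinct.
But the pair (0,1) repeats: cell (1,3) has L1 = 0, L2 = 1, and cell (2,0) has L1 = 0, L2 = 1.
A repeated pair means some other pair never occurs (only 15 distinct pairs out of 25), so the squares are not orthogonal.
Conclusion: NO.

NO


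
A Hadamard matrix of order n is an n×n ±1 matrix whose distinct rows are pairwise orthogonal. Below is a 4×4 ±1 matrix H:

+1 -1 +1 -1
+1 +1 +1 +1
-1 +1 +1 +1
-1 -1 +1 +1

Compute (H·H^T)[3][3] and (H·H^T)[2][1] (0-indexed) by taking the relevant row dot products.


Row 1 of H: [1, 1, 1, 1].
Row 2 of H: [-1, 1, 1, 1].
Row 3 of H: [-1, -1, 1, 1].
(H·H^T)[3][3] = Σ_j H[3][j]·H[3][j] = (-1)² + (-1)² + (1)² + (1)² = 1 + 1 + 1 + 1 = 4.
(H·H^T)[2][1] = Σ_j H[2][j]·H[1][j] = (-1)·(1) + (1)·(1) + (1)·(1) + (1)·(1) = -1 + 1 + 1 + 1 = 2.
Rows 2 and 1 are not orthogonal (dot product = 2 ≠ 0), so H is not a Hadamard matrix.

(3,3) entry = 4; (2,1) entry = 2.


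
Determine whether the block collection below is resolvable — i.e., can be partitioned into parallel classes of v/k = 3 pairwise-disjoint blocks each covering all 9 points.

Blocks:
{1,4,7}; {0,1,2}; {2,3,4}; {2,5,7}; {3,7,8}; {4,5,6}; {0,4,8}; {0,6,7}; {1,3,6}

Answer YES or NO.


v = 9, block size k = 3, number of blocks = 9.
For resolvability, blocks must partition into parallel classes of size v/k = 3.
Total blocks must therefore be a multiple of 3: 9 = 3·3 + 0 ⇒ divisible ✓.
Consider block {1,4,7}. It intersects every other block in the collection, so no parallel class of size 3 can contain it.
Since every block must belong to some parallel class in a resolution, the collection cannot be partitioned into parallel classes.
Resolvable? NO.

NO


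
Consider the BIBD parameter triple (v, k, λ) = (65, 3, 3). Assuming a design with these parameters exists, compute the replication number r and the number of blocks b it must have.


Any 2-(v, k, λ) BIBD satisfies two necessary conditions:
  (i)  Each point sits in r blocks, and counting incidences through any fixed point gives r(k − 1) = λ(v − 1), so r = λ(v − 1)/(k − 1).
  (ii) Total incidences bk = vr, so b = vr/k.
Step 1: r = λ(v − 1)/(k − 1) = 3·(65 − 1)/(3 − 1) = 3·64/2 = 192/2 = 96.
Step 2: b = vr/k = 65·96/3 = 6240/3 = 2080.
Check integrality: r = 96 ∈ Z ✓, b = 2080 ∈ Z ✓.
(These identities are necessary conditions: they determine r and b for any design with these parameters, but do not by themselves prove that one exists.)

r = 96, b = 2080.


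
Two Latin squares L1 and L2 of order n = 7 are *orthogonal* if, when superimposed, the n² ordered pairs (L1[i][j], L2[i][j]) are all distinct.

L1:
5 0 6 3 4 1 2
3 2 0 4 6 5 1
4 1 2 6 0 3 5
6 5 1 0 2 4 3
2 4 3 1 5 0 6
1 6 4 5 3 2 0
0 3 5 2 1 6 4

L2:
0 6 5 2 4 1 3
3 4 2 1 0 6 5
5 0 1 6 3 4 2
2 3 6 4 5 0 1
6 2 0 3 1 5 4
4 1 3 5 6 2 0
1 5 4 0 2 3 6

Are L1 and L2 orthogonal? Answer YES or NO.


Form the n² = 49 superimposed pairs (L1[i][j], L2[i][j]), row by row (rows and columns indexed from 0):
row 0: (5,0) (0,6) (6,5) (3,2) (4,4) (1,1) (2,3)
row 1: (3,3) (2,4) (0,2) (4,1) (6,0) (5,6) (1,5)
row 2: (4,5) (1,0) (2,1) (6,6) (0,3) (3,4) (5,2)
row 3: (6,2) (5,3) (1,6) (0,4) (2,5) (4,0) (3,1)
row 4: (2,6) (4,2) (3,0) (1,3) (5,1) (0,5) (6,4)
row 5: (1,4) (6,1) (4,3) (5,5) (3,6) (2,2) (0,0)
row 6: (0,1) (3,5) (5,4) (2,0) (1,2) (6,3) (4,6)
Orthogonality requires all 49 pairs distinct.
Check by first coordinate: for each symbol s of L1, list the L2 entries in the n cells where L1 = s; they must all differ.
  L1 = 0: L2 entries (in reading order) 6, 2, 3, 4, 5, 0, 1 — all 7 distinct ✓
  L1 = 1: L2 entries (in reading order) 1, 5, 0, 6, 3, 4, 2 — all 7 distinct ✓
  L1 = 2: L2 entries (in reading order) 3, 4, 1, 5, 6, 2, 0 — all 7 distinct ✓
  L1 = 3: L2 entries (in reading order) 2, 3, 4, 1, 0, 6, 5 — all 7 distinct ✓
  L1 = 4: L2 entries (in reading order) 4, 1, 5, 0, 2, 3, 6 — all 7 distinct ✓
  L1 = 5: L2 entries (in reading order) 0, 6, 2, 3, 1, 5, 4 — all 7 distinct ✓
  L1 = 6: L2 entries (in reading order) 5, 0, 6, 2, 4, 1, 3 — all 7 distinct ✓
Every symbol of L1 meets every symbol of L2 exactly once, so all 49 pairs are distinct (49 of 49).
Conclusion: YES.

YES


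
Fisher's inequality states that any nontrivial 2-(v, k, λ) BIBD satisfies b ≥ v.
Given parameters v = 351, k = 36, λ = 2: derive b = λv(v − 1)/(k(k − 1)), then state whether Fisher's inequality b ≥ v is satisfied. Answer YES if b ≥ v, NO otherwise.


r = λ(v − 1)/(k − 1) = 2·350/35 = 20.
b = vr/k = 351·20/36 = 195.
Fisher's inequality: b ≥ v ⇔ 195 ≥ 351? NO.

NO


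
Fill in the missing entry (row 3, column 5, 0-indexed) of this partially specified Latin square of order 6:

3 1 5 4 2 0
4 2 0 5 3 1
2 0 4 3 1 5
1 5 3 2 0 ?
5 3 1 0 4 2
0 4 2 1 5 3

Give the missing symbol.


Row 3 contains symbols [0, 1, 2, 3, 5] — missing [4].
Column 5 contains symbols [0, 1, 2, 3, 5] — missing [4].
The missing symbol must appear in both missing sets; intersection = [4].
Therefore the hidden value is 4.

Missing value = 4.


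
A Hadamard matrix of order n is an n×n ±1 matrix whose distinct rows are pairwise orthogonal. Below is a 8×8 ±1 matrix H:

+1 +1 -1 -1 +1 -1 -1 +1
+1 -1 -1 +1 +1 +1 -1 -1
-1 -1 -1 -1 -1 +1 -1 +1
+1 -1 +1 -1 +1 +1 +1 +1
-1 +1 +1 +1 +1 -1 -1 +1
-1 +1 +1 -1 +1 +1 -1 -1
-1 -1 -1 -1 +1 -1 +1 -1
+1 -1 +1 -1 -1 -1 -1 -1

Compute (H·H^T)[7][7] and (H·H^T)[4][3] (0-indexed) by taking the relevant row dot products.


Row 3 of H: [1, -1, 1, -1, 1, 1, 1, 1].
Row 4 of H: [-1, 1, 1, 1, 1, -1, -1, 1].
Row 7 of H: [1, -1, 1, -1, -1, -1, -1, -1].
(H·H^T)[7][7] = Σ_j H[7][j]·H[7][j] = (1)² + (-1)² + (1)² + (-1)² + (-1)² + (-1)² + (-1)² + (-1)² = 1 + 1 + 1 + 1 + 1 + 1 + 1 + 1 = 8.
(H·H^T)[4][3] = Σ_j H[4][j]·H[3][j] = (-1)·(1) + (1)·(-1) + (1)·(1) + (1)·(-1) + (1)·(1) + (-1)·(1) + (-1)·(1) + (1)·(1) = -1 + -1 + 1 + -1 + 1 + -1 + -1 + 1 = -2.
Rows 4 and 3 are not orthogonal (dot product = -2 ≠ 0), so H is not a Hadamard matrix.

(7,7) entry = 8; (4,3) entry = -2.


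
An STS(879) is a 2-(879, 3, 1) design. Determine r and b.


An STS(v) is a 2-(v, 3, 1) BIBD: block size k = 3, λ = 1.
Replication: r(k − 1) = λ(v − 1) ⇒ r·2 = 879 − 1 = 878 ⇒ r = 439.
Block count: b = v(v − 1)/6 = 879·878/6 = 771762/6 = 128627.
(Check via bk = vr: 128627·3 = 385881 = 879·439 = 385881 ✓.)

r = 439, b = 128627.


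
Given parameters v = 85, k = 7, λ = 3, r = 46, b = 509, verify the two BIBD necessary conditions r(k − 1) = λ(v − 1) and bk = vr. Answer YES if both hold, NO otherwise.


Condition (i): r(k − 1) = 46·6 = 276; λ(v − 1) = 3·84 = 252. Match? NO.
Condition (ii): bk = 509·7 = 3563; vr = 85·46 = 3910. Match? NO.
Both conditions hold? NO.

NO


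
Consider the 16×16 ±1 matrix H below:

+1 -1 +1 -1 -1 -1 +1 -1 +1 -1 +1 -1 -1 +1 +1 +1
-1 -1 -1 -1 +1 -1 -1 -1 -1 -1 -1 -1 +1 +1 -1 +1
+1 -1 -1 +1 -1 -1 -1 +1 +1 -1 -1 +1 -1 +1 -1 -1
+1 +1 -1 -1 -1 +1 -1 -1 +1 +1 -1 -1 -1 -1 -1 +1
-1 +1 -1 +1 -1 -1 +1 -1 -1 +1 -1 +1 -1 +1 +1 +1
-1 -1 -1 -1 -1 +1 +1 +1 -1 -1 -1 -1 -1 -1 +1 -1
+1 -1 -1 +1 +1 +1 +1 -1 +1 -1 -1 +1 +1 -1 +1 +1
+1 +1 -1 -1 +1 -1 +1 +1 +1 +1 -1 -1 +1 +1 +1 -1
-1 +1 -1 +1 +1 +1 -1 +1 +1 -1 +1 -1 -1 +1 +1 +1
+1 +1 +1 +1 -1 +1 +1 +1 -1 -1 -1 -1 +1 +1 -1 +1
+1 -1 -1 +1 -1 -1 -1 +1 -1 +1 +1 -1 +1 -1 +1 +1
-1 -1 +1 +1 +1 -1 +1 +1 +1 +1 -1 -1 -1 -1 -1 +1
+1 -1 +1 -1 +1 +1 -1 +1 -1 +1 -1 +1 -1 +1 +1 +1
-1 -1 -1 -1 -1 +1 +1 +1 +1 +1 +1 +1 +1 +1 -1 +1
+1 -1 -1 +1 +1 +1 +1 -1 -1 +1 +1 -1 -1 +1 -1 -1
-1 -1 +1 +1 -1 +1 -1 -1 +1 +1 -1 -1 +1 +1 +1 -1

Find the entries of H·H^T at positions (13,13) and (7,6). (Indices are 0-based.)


Row 6 of H: [1, -1, -1, 1, 1, 1, 1, -1, 1, -1, -1, 1, 1, -1, 1, 1].
Row 7 of H: [1, 1, -1, -1, 1, -1, 1, 1, 1, 1, -1, -1, 1, 1, 1, -1].
Row 13 of H: [-1, -1, -1, -1, -1, 1, 1, 1, 1, 1, 1, 1, 1, 1, -1, 1].
(H·H^T)[13][13] = Σ_j H[13][j]·H[13][j] = (-1)² + (-1)² + (-1)² + (-1)² + (-1)² + (1)² + (1)² + (1)² + (1)² + (1)² + (1)² + (1)² + (1)² + (1)² + (-1)² + (1)² = 1 + 1 + 1 + 1 + 1 + 1 + 1 + 1 + 1 + 1 + 1 + 1 + 1 + 1 + 1 + 1 = 16.
(H·H^T)[7][6] = Σ_j H[7][j]·H[6][j] = (1)·(1) + (1)·(-1) + (-1)·(-1) + (-1)·(1) + (1)·(1) + (-1)·(1) + (1)·(1) + (1)·(-1) + (1)·(1) + (1)·(-1) + (-1)·(-1) + (-1)·(1) + (1)·(1) + (1)·(-1) + (1)·(1) + (-1)·(1) = 1 + -1 + 1 + -1 + 1 + -1 + 1 + -1 + 1 + -1 + 1 + -1 + 1 + -1 + 1 + -1 = 0.
So rows 7 and 6 are orthogonal; the diagonal entry equals n = 16.

(13,13) entry = 16; (7,6) entry = 0.
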